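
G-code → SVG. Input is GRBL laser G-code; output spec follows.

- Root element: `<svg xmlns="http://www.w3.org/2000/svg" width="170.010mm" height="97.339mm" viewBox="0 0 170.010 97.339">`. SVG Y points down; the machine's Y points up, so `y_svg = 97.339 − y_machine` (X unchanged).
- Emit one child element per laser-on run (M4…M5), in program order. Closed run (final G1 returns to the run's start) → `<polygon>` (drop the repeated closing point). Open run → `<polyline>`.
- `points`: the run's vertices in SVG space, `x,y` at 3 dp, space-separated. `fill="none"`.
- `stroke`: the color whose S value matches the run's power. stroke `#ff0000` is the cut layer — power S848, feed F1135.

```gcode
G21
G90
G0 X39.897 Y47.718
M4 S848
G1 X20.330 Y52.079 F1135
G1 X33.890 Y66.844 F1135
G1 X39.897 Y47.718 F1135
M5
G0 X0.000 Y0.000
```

<svg xmlns="http://www.w3.org/2000/svg" width="170.010mm" height="97.339mm" viewBox="0 0 170.010 97.339">
  <polygon points="39.897,49.621 20.330,45.260 33.890,30.495" fill="none" stroke="#ff0000"/>
</svg>

Machine Y-up, SVG Y-down with viewBox height 97.339, so y_svg = 97.339 − y_machine; X carries over. Every run uses S848, so all elements get stroke `#ff0000` (cut).

Run 1: The run returns to its start, so emit a `<polygon>` with points (Y-flipped): 39.897,49.621 20.330,45.260 33.890,30.495.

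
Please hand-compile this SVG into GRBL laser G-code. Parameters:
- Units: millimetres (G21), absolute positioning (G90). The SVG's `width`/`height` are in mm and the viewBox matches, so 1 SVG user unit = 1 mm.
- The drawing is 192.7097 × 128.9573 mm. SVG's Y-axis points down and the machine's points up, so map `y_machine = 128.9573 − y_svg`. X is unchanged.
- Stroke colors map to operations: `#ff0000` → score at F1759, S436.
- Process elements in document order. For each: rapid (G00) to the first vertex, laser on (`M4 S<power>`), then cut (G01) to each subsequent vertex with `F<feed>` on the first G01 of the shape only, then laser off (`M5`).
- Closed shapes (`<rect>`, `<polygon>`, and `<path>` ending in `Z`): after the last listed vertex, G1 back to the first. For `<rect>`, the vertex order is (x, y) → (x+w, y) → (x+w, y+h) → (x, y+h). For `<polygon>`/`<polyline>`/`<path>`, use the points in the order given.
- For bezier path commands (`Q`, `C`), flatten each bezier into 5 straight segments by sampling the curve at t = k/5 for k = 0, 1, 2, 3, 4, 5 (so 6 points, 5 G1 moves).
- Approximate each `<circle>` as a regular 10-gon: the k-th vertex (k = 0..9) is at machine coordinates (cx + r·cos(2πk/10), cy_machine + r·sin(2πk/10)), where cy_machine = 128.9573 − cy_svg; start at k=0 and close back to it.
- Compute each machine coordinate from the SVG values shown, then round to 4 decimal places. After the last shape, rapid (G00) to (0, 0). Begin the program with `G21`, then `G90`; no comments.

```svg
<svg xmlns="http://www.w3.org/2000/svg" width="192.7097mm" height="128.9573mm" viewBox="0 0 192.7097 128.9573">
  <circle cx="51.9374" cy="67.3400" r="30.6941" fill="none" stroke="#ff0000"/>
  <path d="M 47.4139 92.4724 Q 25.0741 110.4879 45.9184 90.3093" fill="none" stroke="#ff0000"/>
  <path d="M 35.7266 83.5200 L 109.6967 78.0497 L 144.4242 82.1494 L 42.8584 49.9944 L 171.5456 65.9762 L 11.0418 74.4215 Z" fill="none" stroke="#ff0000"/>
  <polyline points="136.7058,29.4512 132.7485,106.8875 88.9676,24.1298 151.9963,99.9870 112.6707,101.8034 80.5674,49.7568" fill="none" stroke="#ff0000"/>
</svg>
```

G21
G90
G00 X82.6315 Y61.6173
M4 S436
G01 X76.7694 Y79.6588 F1759
G01 X61.4224 Y90.8091
G01 X42.4524 Y90.8091
G01 X27.1054 Y79.6588
G01 X21.2433 Y61.6173
G01 X27.1054 Y43.5758
G01 X42.4524 Y32.4255
G01 X61.4224 Y32.4255
G01 X76.7694 Y43.5758
G01 X82.6315 Y61.6173
M5
G00 X47.4139 Y36.4849
M4 S436
G01 X40.2053 Y30.8065 F1759
G01 X36.4515 Y28.1836
G01 X36.1524 Y28.6162
G01 X39.3080 Y32.1043
G01 X45.9184 Y38.6480
M5
G00 X35.7266 Y45.4373
M4 S436
G01 X109.6967 Y50.9076 F1759
G01 X144.4242 Y46.8079
G01 X42.8584 Y78.9629
G01 X171.5456 Y62.9811
G01 X11.0418 Y54.5358
G01 X35.7266 Y45.4373
M5
G00 X136.7058 Y99.5061
M4 S436
G01 X132.7485 Y22.0698 F1759
G01 X88.9676 Y104.8275
G01 X151.9963 Y28.9703
G01 X112.6707 Y27.1539
G01 X80.5674 Y79.2005
M5
G00 X0.0000 Y0.0000

Since the viewBox matches the mm dimensions, user units are millimetres directly. The only transform is the Y-flip y_m = 128.9573 − y_svg.

Shape 1 is a circle drawn with `<circle>`. Its stroke #ff0000 means score at S436, F1759. After flipping Y the toolpath is (82.6315,61.6173) → (76.7694,79.6588) → (61.4224,90.8091) → (42.4524,90.8091) → (27.1054,79.6588) → (21.2433,61.6173) → (27.1054,43.5758) → (42.4524,32.4255) → (61.4224,32.4255) → (76.7694,43.5758) → (82.6315,61.6173), returning to the start.

Shape 2 is a quadratic bezier drawn with `<path>`. Its stroke #ff0000 means score at S436, F1759. After flipping Y the toolpath is (47.4139,36.4849) → (40.2053,30.8065) → (36.4515,28.1836) → (36.1524,28.6162) → (39.3080,32.1043) → (45.9184,38.6480).

Shape 3 is a closed polygon drawn with `<path>`. Its stroke #ff0000 means score at S436, F1759. After flipping Y the toolpath is (35.7266,45.4373) → (109.6967,50.9076) → (144.4242,46.8079) → (42.8584,78.9629) → (171.5456,62.9811) → (11.0418,54.5358) → (35.7266,45.4373), returning to the start.

Shape 4 is a open polyline drawn with `<polyline>`. Its stroke #ff0000 means score at S436, F1759. After flipping Y the toolpath is (136.7058,99.5061) → (132.7485,22.0698) → (88.9676,104.8275) → (151.9963,28.9703) → (112.6707,27.1539) → (80.5674,79.2005).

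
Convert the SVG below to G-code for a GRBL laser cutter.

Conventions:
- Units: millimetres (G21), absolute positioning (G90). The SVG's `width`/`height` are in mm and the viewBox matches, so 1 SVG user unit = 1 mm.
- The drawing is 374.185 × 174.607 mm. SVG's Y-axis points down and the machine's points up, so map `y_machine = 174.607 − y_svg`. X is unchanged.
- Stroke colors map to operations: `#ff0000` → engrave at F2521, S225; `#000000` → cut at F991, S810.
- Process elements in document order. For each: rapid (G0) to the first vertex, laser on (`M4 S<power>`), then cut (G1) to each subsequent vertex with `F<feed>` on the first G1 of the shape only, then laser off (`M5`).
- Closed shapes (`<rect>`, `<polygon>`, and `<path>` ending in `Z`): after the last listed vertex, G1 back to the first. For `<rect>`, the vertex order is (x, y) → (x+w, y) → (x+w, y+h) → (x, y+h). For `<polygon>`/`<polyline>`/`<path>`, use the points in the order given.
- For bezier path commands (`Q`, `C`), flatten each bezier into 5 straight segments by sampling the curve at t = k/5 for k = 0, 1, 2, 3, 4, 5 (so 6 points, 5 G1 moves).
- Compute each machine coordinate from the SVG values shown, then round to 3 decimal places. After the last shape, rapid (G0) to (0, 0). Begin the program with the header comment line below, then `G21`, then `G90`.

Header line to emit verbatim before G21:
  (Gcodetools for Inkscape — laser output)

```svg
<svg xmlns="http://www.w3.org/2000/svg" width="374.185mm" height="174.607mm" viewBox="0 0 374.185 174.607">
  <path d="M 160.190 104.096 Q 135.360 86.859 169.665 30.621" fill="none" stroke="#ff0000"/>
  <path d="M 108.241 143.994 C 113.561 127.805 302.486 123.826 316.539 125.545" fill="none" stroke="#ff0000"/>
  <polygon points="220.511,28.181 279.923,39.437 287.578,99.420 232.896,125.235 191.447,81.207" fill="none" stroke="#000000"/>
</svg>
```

viewBox `0 0 374.185 174.607` with mm width/height → 1 unit = 1 mm. Flip: y_m = 174.607 − y_svg.

**Shape 1** — `<path>` quadratic bezier, stroke `#ff0000` → engrave (S225, F2521). Control points (SVG): P0=(160.190,104.096), P1=(135.360,86.859), P2=(169.665,30.621); sampled at t=k/5. Machine vertices: (160.190,70.511) → (152.623,78.966) → (149.788,90.541) → (151.683,105.236) → (158.308,123.051) → (169.665,143.986). Open path.

**Shape 2** — `<path>` cubic bezier, stroke `#ff0000` → engrave (S225, F2521). Control points (SVG): P0=(108.241,143.994), P1=(113.561,127.805), P2=(302.486,123.826), P3=(316.539,125.545); sampled at t=k/5. Machine vertices: (108.241,30.613) → (130.598,38.913) → (179.813,44.596) → (238.679,47.973) → (289.990,49.358) → (316.539,49.062). Open path.

**Shape 3** — `<polygon>` regular polygon, stroke `#000000` → cut (S810, F991). Machine vertices: (220.511,146.426) → (279.923,135.170) → (287.578,75.187) → (232.896,49.372) → (191.447,93.400) → (220.511,146.426). Closed: final G1 returns to the first vertex.

(Gcodetools for Inkscape — laser output)
G21
G90
G0 X160.190 Y70.511
M4 S225
G1 X152.623 Y78.966 F2521
G1 X149.788 Y90.541
G1 X151.683 Y105.236
G1 X158.308 Y123.051
G1 X169.665 Y143.986
M5
G0 X108.241 Y30.613
M4 S225
G1 X130.598 Y38.913 F2521
G1 X179.813 Y44.596
G1 X238.679 Y47.973
G1 X289.990 Y49.358
G1 X316.539 Y49.062
M5
G0 X220.511 Y146.426
M4 S810
G1 X279.923 Y135.170 F991
G1 X287.578 Y75.187
G1 X232.896 Y49.372
G1 X191.447 Y93.400
G1 X220.511 Y146.426
M5
G0 X0.000 Y0.000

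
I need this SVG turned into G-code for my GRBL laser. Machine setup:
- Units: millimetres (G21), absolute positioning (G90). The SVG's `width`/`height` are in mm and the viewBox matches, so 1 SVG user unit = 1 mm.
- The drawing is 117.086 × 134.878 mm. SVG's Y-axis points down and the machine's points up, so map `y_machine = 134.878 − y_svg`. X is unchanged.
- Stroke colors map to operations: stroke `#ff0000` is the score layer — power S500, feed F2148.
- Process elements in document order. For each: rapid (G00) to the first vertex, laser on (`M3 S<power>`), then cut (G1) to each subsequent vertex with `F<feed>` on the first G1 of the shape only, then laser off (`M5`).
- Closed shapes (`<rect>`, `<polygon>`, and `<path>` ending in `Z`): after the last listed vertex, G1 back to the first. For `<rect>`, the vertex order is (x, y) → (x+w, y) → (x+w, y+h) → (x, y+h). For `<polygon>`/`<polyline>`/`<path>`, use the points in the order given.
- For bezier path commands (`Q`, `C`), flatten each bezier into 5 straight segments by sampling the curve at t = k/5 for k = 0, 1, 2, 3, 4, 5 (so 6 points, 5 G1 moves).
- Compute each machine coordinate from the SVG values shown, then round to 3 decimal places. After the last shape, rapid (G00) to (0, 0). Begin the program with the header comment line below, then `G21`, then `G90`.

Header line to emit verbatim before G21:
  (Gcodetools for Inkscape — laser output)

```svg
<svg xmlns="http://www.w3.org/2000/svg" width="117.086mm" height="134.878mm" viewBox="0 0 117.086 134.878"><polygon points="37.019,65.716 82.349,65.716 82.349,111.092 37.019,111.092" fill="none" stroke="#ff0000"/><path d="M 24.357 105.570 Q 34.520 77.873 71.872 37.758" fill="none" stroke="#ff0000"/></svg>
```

viewBox `0 0 117.086 134.878` with mm width/height → 1 unit = 1 mm. Flip: y_m = 134.878 − y_svg.

**Shape 1** — `<polygon>` rectangle, stroke `#ff0000` → score (S500, F2148). Machine vertices: (37.019,69.162) → (82.349,69.162) → (82.349,23.786) → (37.019,23.786) → (37.019,69.162). Closed: final G1 returns to the first vertex.

**Shape 2** — `<path>` quadratic bezier, stroke `#ff0000` → score (S500, F2148). Control points (SVG): P0=(24.357,105.570), P1=(34.520,77.873), P2=(71.872,37.758); sampled at t=k/5. Machine vertices: (24.357,29.308) → (29.510,40.884) → (36.838,53.452) → (46.341,67.015) → (58.019,81.571) → (71.872,97.120). Open path.

(Gcodetools for Inkscape — laser output)
G21
G90
G00 X37.019 Y69.162
M3 S500
G1 X82.349 Y69.162 F2148
G1 X82.349 Y23.786
G1 X37.019 Y23.786
G1 X37.019 Y69.162
M5
G00 X24.357 Y29.308
M3 S500
G1 X29.510 Y40.884 F2148
G1 X36.838 Y53.452
G1 X46.341 Y67.015
G1 X58.019 Y81.571
G1 X71.872 Y97.120
M5
G00 X0.000 Y0.000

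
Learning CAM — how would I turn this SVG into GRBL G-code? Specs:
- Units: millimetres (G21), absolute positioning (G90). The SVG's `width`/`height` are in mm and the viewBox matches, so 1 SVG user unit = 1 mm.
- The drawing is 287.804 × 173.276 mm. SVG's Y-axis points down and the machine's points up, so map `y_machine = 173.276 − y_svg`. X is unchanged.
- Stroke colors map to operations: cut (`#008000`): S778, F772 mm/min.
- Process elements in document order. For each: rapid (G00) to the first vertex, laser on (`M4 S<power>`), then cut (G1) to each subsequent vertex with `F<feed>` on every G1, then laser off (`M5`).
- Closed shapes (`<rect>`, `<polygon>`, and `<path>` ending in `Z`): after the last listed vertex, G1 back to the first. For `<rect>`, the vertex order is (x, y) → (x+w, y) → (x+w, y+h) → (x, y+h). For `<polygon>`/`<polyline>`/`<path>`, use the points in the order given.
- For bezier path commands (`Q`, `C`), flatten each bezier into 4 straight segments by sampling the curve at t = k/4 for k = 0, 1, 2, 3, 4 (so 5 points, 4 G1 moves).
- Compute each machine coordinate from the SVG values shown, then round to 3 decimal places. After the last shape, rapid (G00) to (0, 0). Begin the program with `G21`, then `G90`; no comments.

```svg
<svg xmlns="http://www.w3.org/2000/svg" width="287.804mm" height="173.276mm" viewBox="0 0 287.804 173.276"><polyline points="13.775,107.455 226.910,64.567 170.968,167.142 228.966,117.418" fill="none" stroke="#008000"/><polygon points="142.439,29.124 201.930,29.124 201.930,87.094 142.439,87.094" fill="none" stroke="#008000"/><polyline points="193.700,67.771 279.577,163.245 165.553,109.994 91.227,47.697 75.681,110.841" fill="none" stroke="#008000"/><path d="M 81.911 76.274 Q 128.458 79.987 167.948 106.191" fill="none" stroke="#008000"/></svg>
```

viewBox `0 0 287.804 173.276` with mm width/height → 1 unit = 1 mm. Flip: y_m = 173.276 − y_svg.

**Shape 1** — `<polyline>` open polyline, stroke `#008000` → cut (S778, F772). Machine vertices: (13.775,65.821) → (226.910,108.709) → (170.968,6.134) → (228.966,55.858). Open path.

**Shape 2** — `<polygon>` rectangle, stroke `#008000` → cut (S778, F772). Machine vertices: (142.439,144.152) → (201.930,144.152) → (201.930,86.182) → (142.439,86.182) → (142.439,144.152). Closed: final G1 returns to the first vertex.

**Shape 3** — `<polyline>` open polyline, stroke `#008000` → cut (S778, F772). Machine vertices: (193.700,105.505) → (279.577,10.031) → (165.553,63.282) → (91.227,125.579) → (75.681,62.435). Open path.

**Shape 4** — `<path>` quadratic bezier, stroke `#008000` → cut (S778, F772). Control points (SVG): P0=(81.911,76.274), P1=(128.458,79.987), P2=(167.948,106.191); sampled at t=k/4. Machine vertices: (81.911,97.002) → (104.743,93.740) → (126.694,87.666) → (147.762,78.781) → (167.948,67.085). Open path.

G21
G90
G00 X13.775 Y65.821
M4 S778
G1 X226.910 Y108.709 F772
G1 X170.968 Y6.134 F772
G1 X228.966 Y55.858 F772
M5
G00 X142.439 Y144.152
M4 S778
G1 X201.930 Y144.152 F772
G1 X201.930 Y86.182 F772
G1 X142.439 Y86.182 F772
G1 X142.439 Y144.152 F772
M5
G00 X193.700 Y105.505
M4 S778
G1 X279.577 Y10.031 F772
G1 X165.553 Y63.282 F772
G1 X91.227 Y125.579 F772
G1 X75.681 Y62.435 F772
M5
G00 X81.911 Y97.002
M4 S778
G1 X104.743 Y93.740 F772
G1 X126.694 Y87.666 F772
G1 X147.762 Y78.781 F772
G1 X167.948 Y67.085 F772
M5
G00 X0.000 Y0.000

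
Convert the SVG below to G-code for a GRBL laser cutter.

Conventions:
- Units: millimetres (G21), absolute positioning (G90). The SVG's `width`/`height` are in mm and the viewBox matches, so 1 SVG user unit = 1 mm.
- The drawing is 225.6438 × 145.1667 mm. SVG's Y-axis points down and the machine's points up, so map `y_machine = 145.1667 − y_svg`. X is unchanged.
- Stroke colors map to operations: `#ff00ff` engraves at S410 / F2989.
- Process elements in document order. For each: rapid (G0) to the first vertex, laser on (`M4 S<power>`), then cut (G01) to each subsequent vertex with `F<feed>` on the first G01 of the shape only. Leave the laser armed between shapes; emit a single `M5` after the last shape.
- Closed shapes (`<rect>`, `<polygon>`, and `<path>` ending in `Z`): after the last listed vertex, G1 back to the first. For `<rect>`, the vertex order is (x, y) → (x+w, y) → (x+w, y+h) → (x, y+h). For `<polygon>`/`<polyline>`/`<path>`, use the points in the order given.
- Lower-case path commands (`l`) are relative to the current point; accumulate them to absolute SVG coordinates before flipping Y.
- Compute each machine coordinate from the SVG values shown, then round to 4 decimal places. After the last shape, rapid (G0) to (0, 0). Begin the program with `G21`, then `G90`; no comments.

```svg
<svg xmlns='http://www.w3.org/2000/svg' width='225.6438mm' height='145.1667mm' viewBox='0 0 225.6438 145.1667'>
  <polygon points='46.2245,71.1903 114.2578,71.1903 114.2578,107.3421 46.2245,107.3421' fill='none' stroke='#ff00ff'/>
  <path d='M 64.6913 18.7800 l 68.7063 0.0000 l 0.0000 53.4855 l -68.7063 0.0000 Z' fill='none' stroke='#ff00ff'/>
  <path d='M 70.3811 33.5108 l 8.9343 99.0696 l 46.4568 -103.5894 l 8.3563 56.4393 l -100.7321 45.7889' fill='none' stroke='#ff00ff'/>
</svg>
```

G21
G90
G0 X46.2245 Y73.9764
M4 S410
G01 X114.2578 Y73.9764 F2989
G01 X114.2578 Y37.8246
G01 X46.2245 Y37.8246
G01 X46.2245 Y73.9764
G0 X64.6913 Y126.3867
M4 S410
G01 X133.3976 Y126.3867 F2989
G01 X133.3976 Y72.9012
G01 X64.6913 Y72.9012
G01 X64.6913 Y126.3867
G0 X70.3811 Y111.6559
M4 S410
G01 X79.3154 Y12.5863 F2989
G01 X125.7722 Y116.1757
G01 X134.1285 Y59.7364
G01 X33.3964 Y13.9475
M5
G0 X0.0000 Y0.0000

1 u = 1 mm; y_m = 145.1667 − y.

[1] `<polygon>` rectangle, #ff00ff→engrave S410 F2989: (46.2245,73.9764) → (114.2578,73.9764) → (114.2578,37.8246) → (46.2245,37.8246) → (46.2245,73.9764) (closed)

[2] `<path>` rectangle, #ff00ff→engrave S410 F2989: (64.6913,126.3867) → (133.3976,126.3867) → (133.3976,72.9012) → (64.6913,72.9012) → (64.6913,126.3867) (closed)

[3] `<path>` open polyline, #ff00ff→engrave S410 F2989: (70.3811,111.6559) → (79.3154,12.5863) → (125.7722,116.1757) → (134.1285,59.7364) → (33.3964,13.9475)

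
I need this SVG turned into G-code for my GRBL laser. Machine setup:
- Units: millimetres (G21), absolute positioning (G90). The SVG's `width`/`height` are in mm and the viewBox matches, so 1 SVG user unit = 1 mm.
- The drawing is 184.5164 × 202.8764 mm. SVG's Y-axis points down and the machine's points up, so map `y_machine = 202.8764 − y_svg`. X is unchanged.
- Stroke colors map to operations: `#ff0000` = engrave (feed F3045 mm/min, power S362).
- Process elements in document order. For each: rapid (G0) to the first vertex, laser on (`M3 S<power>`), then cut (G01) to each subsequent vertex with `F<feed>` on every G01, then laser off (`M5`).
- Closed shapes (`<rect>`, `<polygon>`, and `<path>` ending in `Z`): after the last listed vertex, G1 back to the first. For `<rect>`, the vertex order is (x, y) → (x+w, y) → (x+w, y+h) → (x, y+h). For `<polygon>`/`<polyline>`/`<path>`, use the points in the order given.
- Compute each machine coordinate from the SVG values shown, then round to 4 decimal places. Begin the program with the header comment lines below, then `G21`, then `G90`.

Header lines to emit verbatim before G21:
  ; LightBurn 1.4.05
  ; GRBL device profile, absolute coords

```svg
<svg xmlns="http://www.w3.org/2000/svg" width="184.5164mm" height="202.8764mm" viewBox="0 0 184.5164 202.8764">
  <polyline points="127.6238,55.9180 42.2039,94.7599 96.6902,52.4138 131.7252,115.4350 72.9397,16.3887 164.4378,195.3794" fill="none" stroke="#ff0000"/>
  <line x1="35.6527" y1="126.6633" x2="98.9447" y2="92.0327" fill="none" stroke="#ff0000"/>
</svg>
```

; LightBurn 1.4.05
; GRBL device profile, absolute coords
G21
G90
G0 X127.6238 Y146.9584
M3 S362
G01 X42.2039 Y108.1165 F3045
G01 X96.6902 Y150.4626 F3045
G01 X131.7252 Y87.4414 F3045
G01 X72.9397 Y186.4877 F3045
G01 X164.4378 Y7.4970 F3045
M5
G0 X35.6527 Y76.2131
M3 S362
G01 X98.9447 Y110.8437 F3045
M5

1 u = 1 mm; y_m = 202.8764 − y.

[1] `<polyline>` open polyline, #ff0000→engrave S362 F3045: (127.6238,146.9584) → (42.2039,108.1165) → (96.6902,150.4626) → (131.7252,87.4414) → (72.9397,186.4877) → (164.4378,7.4970)

[2] `<line>` line segment, #ff0000→engrave S362 F3045: (35.6527,76.2131) → (98.9447,110.8437)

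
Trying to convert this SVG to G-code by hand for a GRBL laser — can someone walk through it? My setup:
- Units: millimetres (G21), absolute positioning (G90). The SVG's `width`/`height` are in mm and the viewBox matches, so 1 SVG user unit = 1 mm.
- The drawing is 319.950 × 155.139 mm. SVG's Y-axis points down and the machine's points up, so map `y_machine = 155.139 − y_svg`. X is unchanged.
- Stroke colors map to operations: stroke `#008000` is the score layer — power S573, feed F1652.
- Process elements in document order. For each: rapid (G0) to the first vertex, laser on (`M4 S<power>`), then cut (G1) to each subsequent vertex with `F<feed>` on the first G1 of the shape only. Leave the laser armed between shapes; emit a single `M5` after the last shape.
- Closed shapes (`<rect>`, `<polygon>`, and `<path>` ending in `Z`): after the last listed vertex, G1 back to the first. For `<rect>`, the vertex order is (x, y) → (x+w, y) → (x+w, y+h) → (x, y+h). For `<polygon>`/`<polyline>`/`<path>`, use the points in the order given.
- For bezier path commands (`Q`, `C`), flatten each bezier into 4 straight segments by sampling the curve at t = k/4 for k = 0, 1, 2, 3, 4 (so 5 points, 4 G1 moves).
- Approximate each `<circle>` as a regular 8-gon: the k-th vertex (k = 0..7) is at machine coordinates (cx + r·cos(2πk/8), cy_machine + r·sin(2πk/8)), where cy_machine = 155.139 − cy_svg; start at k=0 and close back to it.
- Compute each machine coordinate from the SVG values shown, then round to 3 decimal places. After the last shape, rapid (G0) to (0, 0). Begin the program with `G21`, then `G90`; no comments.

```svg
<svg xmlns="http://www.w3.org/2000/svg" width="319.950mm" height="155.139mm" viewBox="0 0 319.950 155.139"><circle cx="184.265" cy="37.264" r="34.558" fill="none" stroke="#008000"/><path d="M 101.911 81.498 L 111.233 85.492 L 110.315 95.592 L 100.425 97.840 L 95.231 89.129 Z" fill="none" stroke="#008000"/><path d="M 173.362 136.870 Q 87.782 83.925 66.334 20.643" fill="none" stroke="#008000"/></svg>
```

1 u = 1 mm; y_m = 155.139 − y.

[1] `<circle>` circle, #008000→score S573 F1652: (218.823,117.875) → (208.701,142.311) → (184.265,152.433) → (159.829,142.311) → (149.707,117.875) → (159.829,93.439) → (184.265,83.317) → (208.701,93.439) → (218.823,117.875) (closed)

[2] `<path>` regular polygon, #008000→score S573 F1652: (101.911,73.641) → (111.233,69.647) → (110.315,59.547) → (100.425,57.299) → (95.231,66.010) → (101.911,73.641) (closed)

[3] `<path>` quadratic bezier, #008000→score S573 F1652: (173.362,18.269) → (134.580,45.388) → (103.815,73.798) → (81.066,103.501) → (66.334,134.496)

G21
G90
G0 X218.823 Y117.875
M4 S573
G1 X208.701 Y142.311 F1652
G1 X184.265 Y152.433
G1 X159.829 Y142.311
G1 X149.707 Y117.875
G1 X159.829 Y93.439
G1 X184.265 Y83.317
G1 X208.701 Y93.439
G1 X218.823 Y117.875
G0 X101.911 Y73.641
M4 S573
G1 X111.233 Y69.647 F1652
G1 X110.315 Y59.547
G1 X100.425 Y57.299
G1 X95.231 Y66.010
G1 X101.911 Y73.641
G0 X173.362 Y18.269
M4 S573
G1 X134.580 Y45.388 F1652
G1 X103.815 Y73.798
G1 X81.066 Y103.501
G1 X66.334 Y134.496
M5
G0 X0.000 Y0.000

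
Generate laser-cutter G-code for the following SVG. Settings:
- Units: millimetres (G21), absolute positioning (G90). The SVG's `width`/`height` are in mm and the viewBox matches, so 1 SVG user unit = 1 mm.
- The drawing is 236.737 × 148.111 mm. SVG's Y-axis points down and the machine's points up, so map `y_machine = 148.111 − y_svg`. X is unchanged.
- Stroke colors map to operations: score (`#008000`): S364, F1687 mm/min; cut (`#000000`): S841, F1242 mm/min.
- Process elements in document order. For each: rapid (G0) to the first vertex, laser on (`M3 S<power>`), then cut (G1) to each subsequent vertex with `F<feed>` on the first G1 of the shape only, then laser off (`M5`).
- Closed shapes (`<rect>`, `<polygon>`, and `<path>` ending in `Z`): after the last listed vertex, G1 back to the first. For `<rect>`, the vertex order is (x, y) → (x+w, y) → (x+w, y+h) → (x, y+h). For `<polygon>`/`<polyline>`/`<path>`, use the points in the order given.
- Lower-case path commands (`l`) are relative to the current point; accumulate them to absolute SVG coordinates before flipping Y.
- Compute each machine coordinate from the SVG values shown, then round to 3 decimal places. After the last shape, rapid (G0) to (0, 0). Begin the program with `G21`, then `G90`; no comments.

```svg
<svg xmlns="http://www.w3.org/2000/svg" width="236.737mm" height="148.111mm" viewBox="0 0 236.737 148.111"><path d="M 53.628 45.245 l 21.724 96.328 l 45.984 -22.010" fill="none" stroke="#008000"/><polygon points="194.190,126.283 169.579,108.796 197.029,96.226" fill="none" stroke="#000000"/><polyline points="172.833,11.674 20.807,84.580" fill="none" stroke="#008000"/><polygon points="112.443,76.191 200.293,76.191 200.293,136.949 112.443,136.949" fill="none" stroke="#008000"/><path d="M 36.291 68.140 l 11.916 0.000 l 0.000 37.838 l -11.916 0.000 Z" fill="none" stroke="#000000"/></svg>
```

viewBox `0 0 236.737 148.111` with mm width/height → 1 unit = 1 mm. Flip: y_m = 148.111 − y_svg.

**Shape 1** — `<path>` open polyline, stroke `#008000` → score (S364, F1687). Machine vertices: (53.628,102.866) → (75.352,6.538) → (121.336,28.548). Open path.

**Shape 2** — `<polygon>` regular polygon, stroke `#000000` → cut (S841, F1242). Machine vertices: (194.190,21.828) → (169.579,39.315) → (197.029,51.885) → (194.190,21.828). Closed: final G1 returns to the first vertex.

**Shape 3** — `<polyline>` line segment, stroke `#008000` → score (S364, F1687). Machine vertices: (172.833,136.437) → (20.807,63.531). Open path.

**Shape 4** — `<polygon>` rectangle, stroke `#008000` → score (S364, F1687). Machine vertices: (112.443,71.920) → (200.293,71.920) → (200.293,11.162) → (112.443,11.162) → (112.443,71.920). Closed: final G1 returns to the first vertex.

**Shape 5** — `<path>` rectangle, stroke `#000000` → cut (S841, F1242). Machine vertices: (36.291,79.971) → (48.207,79.971) → (48.207,42.133) → (36.291,42.133) → (36.291,79.971). Closed: final G1 returns to the first vertex.

G21
G90
G0 X53.628 Y102.866
M3 S364
G1 X75.352 Y6.538 F1687
G1 X121.336 Y28.548
M5
G0 X194.190 Y21.828
M3 S841
G1 X169.579 Y39.315 F1242
G1 X197.029 Y51.885
G1 X194.190 Y21.828
M5
G0 X172.833 Y136.437
M3 S364
G1 X20.807 Y63.531 F1687
M5
G0 X112.443 Y71.920
M3 S364
G1 X200.293 Y71.920 F1687
G1 X200.293 Y11.162
G1 X112.443 Y11.162
G1 X112.443 Y71.920
M5
G0 X36.291 Y79.971
M3 S841
G1 X48.207 Y79.971 F1242
G1 X48.207 Y42.133
G1 X36.291 Y42.133
G1 X36.291 Y79.971
M5
G0 X0.000 Y0.000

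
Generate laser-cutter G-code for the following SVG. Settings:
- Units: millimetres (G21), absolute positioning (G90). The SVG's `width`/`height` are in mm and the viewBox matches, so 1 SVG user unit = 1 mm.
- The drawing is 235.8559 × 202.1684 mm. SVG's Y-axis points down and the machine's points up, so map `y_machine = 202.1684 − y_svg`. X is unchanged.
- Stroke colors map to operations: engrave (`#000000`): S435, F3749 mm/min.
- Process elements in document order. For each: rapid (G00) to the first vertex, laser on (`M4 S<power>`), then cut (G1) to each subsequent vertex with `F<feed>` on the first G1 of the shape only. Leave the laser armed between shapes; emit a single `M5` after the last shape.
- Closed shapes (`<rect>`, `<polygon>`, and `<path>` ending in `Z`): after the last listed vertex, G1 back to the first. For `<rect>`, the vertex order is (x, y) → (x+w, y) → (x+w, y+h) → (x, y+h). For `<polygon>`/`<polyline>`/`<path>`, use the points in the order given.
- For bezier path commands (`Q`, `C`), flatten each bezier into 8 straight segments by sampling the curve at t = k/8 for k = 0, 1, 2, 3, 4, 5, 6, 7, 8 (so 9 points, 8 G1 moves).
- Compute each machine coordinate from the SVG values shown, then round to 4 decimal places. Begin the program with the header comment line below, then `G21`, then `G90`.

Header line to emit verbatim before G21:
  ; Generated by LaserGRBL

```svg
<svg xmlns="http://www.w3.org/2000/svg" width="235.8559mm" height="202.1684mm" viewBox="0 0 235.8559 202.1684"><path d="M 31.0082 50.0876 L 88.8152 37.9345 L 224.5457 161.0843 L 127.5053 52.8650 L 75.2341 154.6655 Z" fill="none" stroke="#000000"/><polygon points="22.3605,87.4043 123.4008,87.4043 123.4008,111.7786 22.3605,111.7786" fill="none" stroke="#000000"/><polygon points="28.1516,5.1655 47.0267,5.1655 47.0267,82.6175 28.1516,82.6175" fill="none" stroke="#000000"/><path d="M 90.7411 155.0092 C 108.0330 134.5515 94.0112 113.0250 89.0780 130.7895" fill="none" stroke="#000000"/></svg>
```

viewBox `0 0 235.8559 202.1684` with mm width/height → 1 unit = 1 mm. Flip: y_m = 202.1684 − y_svg.

**Shape 1** — `<path>` closed polygon, stroke `#000000` → engrave (S435, F3749). Machine vertices: (31.0082,152.0808) → (88.8152,164.2339) → (224.5457,41.0841) → (127.5053,149.3034) → (75.2341,47.5029) → (31.0082,152.0808). Closed: final G1 returns to the first vertex.

**Shape 2** — `<polygon>` rectangle, stroke `#000000` → engrave (S435, F3749). Machine vertices: (22.3605,114.7641) → (123.4008,114.7641) → (123.4008,90.3898) → (22.3605,90.3898) → (22.3605,114.7641). Closed: final G1 returns to the first vertex.

**Shape 3** — `<polygon>` rectangle, stroke `#000000` → engrave (S435, F3749). Machine vertices: (28.1516,197.0029) → (47.0267,197.0029) → (47.0267,119.5509) → (28.1516,119.5509) → (28.1516,197.0029). Closed: final G1 returns to the first vertex.

**Shape 4** — `<path>` cubic bezier, stroke `#000000` → engrave (S435, F3749). Control points (SVG): P0=(90.7411,155.0092), P1=(108.0330,134.5515), P2=(94.0112,113.0250), P3=(89.0780,130.7895); sampled at t=k/8. Machine vertices: (90.7411,47.1592) → (95.8366,54.8021) → (98.4700,62.0723) → (99.1146,68.4967) → (98.2440,73.6024) → (96.3315,76.9164) → (93.8507,77.9658) → (91.2751,76.2776) → (89.0780,71.3789). Open path.

; Generated by LaserGRBL
G21
G90
G00 X31.0082 Y152.0808
M4 S435
G1 X88.8152 Y164.2339 F3749
G1 X224.5457 Y41.0841
G1 X127.5053 Y149.3034
G1 X75.2341 Y47.5029
G1 X31.0082 Y152.0808
G00 X22.3605 Y114.7641
M4 S435
G1 X123.4008 Y114.7641 F3749
G1 X123.4008 Y90.3898
G1 X22.3605 Y90.3898
G1 X22.3605 Y114.7641
G00 X28.1516 Y197.0029
M4 S435
G1 X47.0267 Y197.0029 F3749
G1 X47.0267 Y119.5509
G1 X28.1516 Y119.5509
G1 X28.1516 Y197.0029
G00 X90.7411 Y47.1592
M4 S435
G1 X95.8366 Y54.8021 F3749
G1 X98.4700 Y62.0723
G1 X99.1146 Y68.4967
G1 X98.2440 Y73.6024
G1 X96.3315 Y76.9164
G1 X93.8507 Y77.9658
G1 X91.2751 Y76.2776
G1 X89.0780 Y71.3789
M5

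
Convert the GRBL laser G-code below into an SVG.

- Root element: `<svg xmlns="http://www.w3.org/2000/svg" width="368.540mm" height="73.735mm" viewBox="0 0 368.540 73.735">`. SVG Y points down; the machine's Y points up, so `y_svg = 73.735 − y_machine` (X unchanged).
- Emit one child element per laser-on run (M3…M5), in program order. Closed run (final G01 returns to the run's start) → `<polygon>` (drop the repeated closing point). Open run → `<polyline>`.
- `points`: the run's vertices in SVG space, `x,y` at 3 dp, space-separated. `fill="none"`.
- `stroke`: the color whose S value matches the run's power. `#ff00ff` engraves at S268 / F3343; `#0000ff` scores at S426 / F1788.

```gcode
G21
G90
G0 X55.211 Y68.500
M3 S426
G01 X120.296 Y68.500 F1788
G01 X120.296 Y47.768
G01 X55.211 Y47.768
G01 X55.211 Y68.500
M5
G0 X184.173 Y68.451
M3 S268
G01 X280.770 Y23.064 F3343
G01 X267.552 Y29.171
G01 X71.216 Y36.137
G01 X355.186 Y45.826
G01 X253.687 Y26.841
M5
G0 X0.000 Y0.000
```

Each laser-on run becomes one SVG element. Flip Y back into SVG space with y_svg = 73.735 − y_machine.

Run 1: S426 ⇒ score layer `#0000ff`. The run returns to its start, so emit a `<polygon>` with points (Y-flipped): 55.211,5.235 120.296,5.235 120.296,25.967 55.211,25.967.

Run 2: S268 ⇒ engrave layer `#ff00ff`. The run is open, so emit a `<polyline>` with points (Y-flipped): 184.173,5.284 280.770,50.671 267.552,44.564 71.216,37.598 355.186,27.909 253.687,46.894.

<svg xmlns="http://www.w3.org/2000/svg" width="368.540mm" height="73.735mm" viewBox="0 0 368.540 73.735">
  <polygon points="55.211,5.235 120.296,5.235 120.296,25.967 55.211,25.967" fill="none" stroke="#0000ff"/>
  <polyline points="184.173,5.284 280.770,50.671 267.552,44.564 71.216,37.598 355.186,27.909 253.687,46.894" fill="none" stroke="#ff00ff"/>
</svg>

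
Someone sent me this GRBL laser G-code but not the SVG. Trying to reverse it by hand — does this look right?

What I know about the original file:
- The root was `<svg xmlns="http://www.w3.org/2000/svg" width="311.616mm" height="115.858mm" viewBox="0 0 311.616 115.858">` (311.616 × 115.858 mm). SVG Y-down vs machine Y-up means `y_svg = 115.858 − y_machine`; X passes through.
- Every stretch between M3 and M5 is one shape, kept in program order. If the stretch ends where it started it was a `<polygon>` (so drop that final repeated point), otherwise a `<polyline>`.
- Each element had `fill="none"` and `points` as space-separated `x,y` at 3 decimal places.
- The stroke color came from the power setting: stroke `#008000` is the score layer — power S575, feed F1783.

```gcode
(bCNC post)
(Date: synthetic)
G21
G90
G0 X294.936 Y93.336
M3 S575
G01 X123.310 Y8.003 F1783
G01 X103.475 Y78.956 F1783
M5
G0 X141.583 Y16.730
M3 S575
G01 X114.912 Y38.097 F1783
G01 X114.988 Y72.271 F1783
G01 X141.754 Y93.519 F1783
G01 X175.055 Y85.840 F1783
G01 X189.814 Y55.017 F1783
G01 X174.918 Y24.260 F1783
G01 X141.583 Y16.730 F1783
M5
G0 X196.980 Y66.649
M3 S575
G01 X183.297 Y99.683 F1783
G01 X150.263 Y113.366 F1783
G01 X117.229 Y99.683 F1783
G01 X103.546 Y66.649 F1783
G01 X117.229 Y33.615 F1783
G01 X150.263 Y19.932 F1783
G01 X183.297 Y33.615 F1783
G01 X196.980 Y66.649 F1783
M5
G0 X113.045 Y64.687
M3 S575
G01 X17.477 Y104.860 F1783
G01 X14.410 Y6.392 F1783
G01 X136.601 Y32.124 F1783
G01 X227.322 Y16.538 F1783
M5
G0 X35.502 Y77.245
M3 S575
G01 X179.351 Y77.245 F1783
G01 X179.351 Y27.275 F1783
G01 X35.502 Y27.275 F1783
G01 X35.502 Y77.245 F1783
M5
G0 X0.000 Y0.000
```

Machine Y-up, SVG Y-down with viewBox height 115.858, so y_svg = 115.858 − y_machine; X carries over. Every run uses S575, so all elements get stroke `#008000` (score).

Run 1: The run is open, so emit a `<polyline>` with points (Y-flipped): 294.936,22.522 123.310,107.855 103.475,36.902.

Run 2: The run returns to its start, so emit a `<polygon>` with points (Y-flipped): 141.583,99.128 114.912,77.761 114.988,43.587 141.754,22.339 175.055,30.018 189.814,60.841 174.918,91.598.

Run 3: The run returns to its start, so emit a `<polygon>` with points (Y-flipped): 196.980,49.209 183.297,16.175 150.263,2.492 117.229,16.175 103.546,49.209 117.229,82.243 150.263,95.926 183.297,82.243.

Run 4: The run is open, so emit a `<polyline>` with points (Y-flipped): 113.045,51.171 17.477,10.998 14.410,109.466 136.601,83.734 227.322,99.320.

Run 5: The run returns to its start, so emit a `<polygon>` with points (Y-flipped): 35.502,38.613 179.351,38.613 179.351,88.583 35.502,88.583.

<svg xmlns="http://www.w3.org/2000/svg" width="311.616mm" height="115.858mm" viewBox="0 0 311.616 115.858">
  <polyline points="294.936,22.522 123.310,107.855 103.475,36.902" fill="none" stroke="#008000"/>
  <polygon points="141.583,99.128 114.912,77.761 114.988,43.587 141.754,22.339 175.055,30.018 189.814,60.841 174.918,91.598" fill="none" stroke="#008000"/>
  <polygon points="196.980,49.209 183.297,16.175 150.263,2.492 117.229,16.175 103.546,49.209 117.229,82.243 150.263,95.926 183.297,82.243" fill="none" stroke="#008000"/>
  <polyline points="113.045,51.171 17.477,10.998 14.410,109.466 136.601,83.734 227.322,99.320" fill="none" stroke="#008000"/>
  <polygon points="35.502,38.613 179.351,38.613 179.351,88.583 35.502,88.583" fill="none" stroke="#008000"/>
</svg>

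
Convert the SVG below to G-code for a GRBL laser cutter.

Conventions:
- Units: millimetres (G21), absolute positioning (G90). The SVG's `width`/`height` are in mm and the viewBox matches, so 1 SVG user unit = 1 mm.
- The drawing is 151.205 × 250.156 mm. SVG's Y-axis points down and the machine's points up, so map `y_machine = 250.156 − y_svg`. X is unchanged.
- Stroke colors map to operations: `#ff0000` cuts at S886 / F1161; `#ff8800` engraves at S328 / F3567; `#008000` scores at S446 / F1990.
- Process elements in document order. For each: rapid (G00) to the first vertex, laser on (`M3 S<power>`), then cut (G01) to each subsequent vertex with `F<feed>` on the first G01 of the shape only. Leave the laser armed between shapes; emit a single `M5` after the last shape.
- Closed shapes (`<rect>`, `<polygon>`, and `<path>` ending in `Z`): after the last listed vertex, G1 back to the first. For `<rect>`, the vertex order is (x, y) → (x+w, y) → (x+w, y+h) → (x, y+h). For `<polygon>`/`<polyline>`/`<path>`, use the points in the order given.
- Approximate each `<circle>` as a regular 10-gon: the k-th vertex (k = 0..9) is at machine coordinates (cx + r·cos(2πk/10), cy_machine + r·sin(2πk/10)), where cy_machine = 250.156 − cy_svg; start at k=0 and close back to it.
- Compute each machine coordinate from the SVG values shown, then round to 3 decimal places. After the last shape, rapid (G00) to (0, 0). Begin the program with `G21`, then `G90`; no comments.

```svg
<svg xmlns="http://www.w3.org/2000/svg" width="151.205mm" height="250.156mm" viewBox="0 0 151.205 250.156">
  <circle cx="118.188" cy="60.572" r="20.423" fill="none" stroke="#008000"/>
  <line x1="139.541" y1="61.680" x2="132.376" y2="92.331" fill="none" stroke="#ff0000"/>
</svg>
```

1 u = 1 mm; y_m = 250.156 − y.

[1] `<circle>` circle, #008000→score S446 F1990: (138.611,189.584) → (134.711,201.588) → (124.499,209.007) → (111.877,209.007) → (101.665,201.588) → (97.765,189.584) → (101.665,177.580) → (111.877,170.161) → (124.499,170.161) → (134.711,177.580) → (138.611,189.584) (closed)

[2] `<line>` line segment, #ff0000→cut S886 F1161: (139.541,188.476) → (132.376,157.825)

G21
G90
G00 X138.611 Y189.584
M3 S446
G01 X134.711 Y201.588 F1990
G01 X124.499 Y209.007
G01 X111.877 Y209.007
G01 X101.665 Y201.588
G01 X97.765 Y189.584
G01 X101.665 Y177.580
G01 X111.877 Y170.161
G01 X124.499 Y170.161
G01 X134.711 Y177.580
G01 X138.611 Y189.584
G00 X139.541 Y188.476
M3 S886
G01 X132.376 Y157.825 F1161
M5
G00 X0.000 Y0.000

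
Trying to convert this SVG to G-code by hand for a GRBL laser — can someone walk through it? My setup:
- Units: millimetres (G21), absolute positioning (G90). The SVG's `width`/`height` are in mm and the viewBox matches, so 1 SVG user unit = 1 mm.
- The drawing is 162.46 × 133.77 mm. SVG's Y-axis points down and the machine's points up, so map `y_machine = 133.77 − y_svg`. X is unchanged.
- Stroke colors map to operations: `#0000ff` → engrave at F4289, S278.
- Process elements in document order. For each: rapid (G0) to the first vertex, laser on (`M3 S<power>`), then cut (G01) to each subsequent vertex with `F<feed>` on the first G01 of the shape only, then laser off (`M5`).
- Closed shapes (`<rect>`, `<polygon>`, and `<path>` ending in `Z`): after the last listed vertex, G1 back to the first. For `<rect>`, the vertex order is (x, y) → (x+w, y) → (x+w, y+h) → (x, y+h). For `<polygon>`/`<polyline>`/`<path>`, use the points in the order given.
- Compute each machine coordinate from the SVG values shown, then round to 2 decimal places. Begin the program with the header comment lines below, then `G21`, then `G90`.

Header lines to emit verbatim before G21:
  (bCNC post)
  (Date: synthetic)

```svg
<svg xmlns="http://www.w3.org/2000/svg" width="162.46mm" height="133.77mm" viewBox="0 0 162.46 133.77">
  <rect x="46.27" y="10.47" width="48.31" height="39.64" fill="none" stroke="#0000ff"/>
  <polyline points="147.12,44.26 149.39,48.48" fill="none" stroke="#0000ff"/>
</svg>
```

Since the viewBox matches the mm dimensions, user units are millimetres directly. The only transform is the Y-flip y_m = 133.77 − y_svg.

Shape 1 is a rectangle drawn with `<rect>`. Its stroke #0000ff means engrave at S278, F4289. After flipping Y the toolpath is (46.27,123.30) → (94.58,123.30) → (94.58,83.66) → (46.27,83.66) → (46.27,123.30), returning to the start.

Shape 2 is a line segment drawn with `<polyline>`. Its stroke #0000ff means engrave at S278, F4289. After flipping Y the toolpath is (147.12,89.51) → (149.39,85.29).

(bCNC post)
(Date: synthetic)
G21
G90
G0 X46.27 Y123.30
M3 S278
G01 X94.58 Y123.30 F4289
G01 X94.58 Y83.66
G01 X46.27 Y83.66
G01 X46.27 Y123.30
M5
G0 X147.12 Y89.51
M3 S278
G01 X149.39 Y85.29 F4289
M5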